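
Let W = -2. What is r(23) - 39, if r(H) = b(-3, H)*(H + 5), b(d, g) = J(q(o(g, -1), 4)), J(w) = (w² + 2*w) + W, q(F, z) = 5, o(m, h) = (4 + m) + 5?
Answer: 885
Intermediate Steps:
o(m, h) = 9 + m
J(w) = -2 + w² + 2*w (J(w) = (w² + 2*w) - 2 = -2 + w² + 2*w)
b(d, g) = 33 (b(d, g) = -2 + 5² + 2*5 = -2 + 25 + 10 = 33)
r(H) = 165 + 33*H (r(H) = 33*(H + 5) = 33*(5 + H) = 165 + 33*H)
r(23) - 39 = (165 + 33*23) - 39 = (165 + 759) - 39 = 924 - 39 = 885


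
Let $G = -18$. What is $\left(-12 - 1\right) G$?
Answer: $234$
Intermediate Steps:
$\left(-12 - 1\right) G = \left(-12 - 1\right) \left(-18\right) = \left(-13\right) \left(-18\right) = 234$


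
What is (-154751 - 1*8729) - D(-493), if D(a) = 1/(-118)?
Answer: -19290639/118 ≈ -1.6348e+5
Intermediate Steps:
D(a) = -1/118
(-154751 - 1*8729) - D(-493) = (-154751 - 1*8729) - 1*(-1/118) = (-154751 - 8729) + 1/118 = -163480 + 1/118 = -19290639/118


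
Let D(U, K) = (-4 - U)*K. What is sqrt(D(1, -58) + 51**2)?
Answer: 7*sqrt(59) ≈ 53.768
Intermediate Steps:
D(U, K) = K*(-4 - U)
sqrt(D(1, -58) + 51**2) = sqrt(-1*(-58)*(4 + 1) + 51**2) = sqrt(-1*(-58)*5 + 2601) = sqrt(290 + 2601) = sqrt(2891) = 7*sqrt(59)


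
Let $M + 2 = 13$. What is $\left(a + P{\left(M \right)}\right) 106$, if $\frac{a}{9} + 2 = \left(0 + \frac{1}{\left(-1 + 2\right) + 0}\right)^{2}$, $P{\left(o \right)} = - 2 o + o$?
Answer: $-2120$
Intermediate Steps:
$M = 11$ ($M = -2 + 13 = 11$)
$P{\left(o \right)} = - o$
$a = -9$ ($a = -18 + 9 \left(0 + \frac{1}{\left(-1 + 2\right) + 0}\right)^{2} = -18 + 9 \left(0 + \frac{1}{1 + 0}\right)^{2} = -18 + 9 \left(0 + 1^{-1}\right)^{2} = -18 + 9 \left(0 + 1\right)^{2} = -18 + 9 \cdot 1^{2} = -18 + 9 \cdot 1 = -18 + 9 = -9$)
$\left(a + P{\left(M \right)}\right) 106 = \left(-9 - 11\right) 106 = \left(-20\right) 106 = -2120$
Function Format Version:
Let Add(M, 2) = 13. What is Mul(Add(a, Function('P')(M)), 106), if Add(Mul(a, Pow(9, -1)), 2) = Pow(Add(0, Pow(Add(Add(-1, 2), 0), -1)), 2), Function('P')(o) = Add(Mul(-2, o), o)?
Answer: -2120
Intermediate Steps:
M = 11 (M = Add(-2, 13) = 11)
Function('P')(o) = Mul(-1, o)
a = -9 (a = Add(-18, Mul(9, Pow(Add(0, Pow(Add(Add(-1, 2), 0), -1)), 2))) = Add(-18, Mul(9, Pow(Add(0, Pow(Add(1, 0), -1)), 2))) = Add(-18, Mul(9, Pow(Add(0, Pow(1, -1)), 2))) = Add(-18, Mul(9, Pow(Add(0, 1), 2))) = Add(-18, Mul(9, Pow(1, 2))) = Add(-18, Mul(9, 1)) = Add(-18, 9) = -9)
Mul(Add(a, Function('P')(M)), 106) = Mul(Add(-9, Mul(-1, 11)), 106) = Mul(Add(-9, -11), 106) = Mul(-20, 106) = -2120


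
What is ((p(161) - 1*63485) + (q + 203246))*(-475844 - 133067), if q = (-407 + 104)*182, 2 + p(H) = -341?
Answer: -51314147792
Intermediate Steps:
p(H) = -343 (p(H) = -2 - 341 = -343)
q = -55146 (q = -303*182 = -55146)
((p(161) - 1*63485) + (q + 203246))*(-475844 - 133067) = ((-343 - 1*63485) + (-55146 + 203246))*(-475844 - 133067) = ((-343 - 63485) + 148100)*(-608911) = (-63828 + 148100)*(-608911) = 84272*(-608911) = -51314147792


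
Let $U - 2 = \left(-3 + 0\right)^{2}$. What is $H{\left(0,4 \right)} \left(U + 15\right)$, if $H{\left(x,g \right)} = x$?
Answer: $0$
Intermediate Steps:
$U = 11$ ($U = 2 + \left(-3 + 0\right)^{2} = 2 + \left(-3\right)^{2} = 2 + 9 = 11$)
$H{\left(0,4 \right)} \left(U + 15\right) = 0 \left(11 + 15\right) = 0 \cdot 26 = 0$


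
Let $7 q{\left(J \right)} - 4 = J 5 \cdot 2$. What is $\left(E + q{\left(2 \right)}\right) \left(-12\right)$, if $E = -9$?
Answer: $\frac{468}{7} \approx 66.857$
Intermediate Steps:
$q{\left(J \right)} = \frac{4}{7} + \frac{10 J}{7}$ ($q{\left(J \right)} = \frac{4}{7} + \frac{J 5 \cdot 2}{7} = \frac{4}{7} + \frac{5 J 2}{7} = \frac{4}{7} + \frac{10 J}{7}$)
$\left(E + q{\left(2 \right)}\right) \left(-12\right) = \left(-9 + \left(\frac{4}{7} + \frac{10}{7} \cdot 2\right)\right) \left(-12\right) = \left(-9 + \left(\frac{4}{7} + \frac{20}{7}\right)\right) \left(-12\right) = \left(-9 + \frac{24}{7}\right) \left(-12\right) = \left(- \frac{39}{7}\right) \left(-12\right) = \frac{468}{7}$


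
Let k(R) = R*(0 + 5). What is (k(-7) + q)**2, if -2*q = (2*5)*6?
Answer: 4225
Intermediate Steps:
q = -30 (q = -2*5*6/2 = -5*6 = -1/2*60 = -30)
k(R) = 5*R (k(R) = R*5 = 5*R)
(k(-7) + q)**2 = (5*(-7) - 30)**2 = (-35 - 30)**2 = (-65)**2 = 4225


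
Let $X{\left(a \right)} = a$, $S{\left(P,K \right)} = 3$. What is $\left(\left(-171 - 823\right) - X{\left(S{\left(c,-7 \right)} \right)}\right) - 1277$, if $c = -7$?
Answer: $-2274$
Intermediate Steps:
$\left(\left(-171 - 823\right) - X{\left(S{\left(c,-7 \right)} \right)}\right) - 1277 = \left(\left(-171 - 823\right) - 3\right) - 1277 = \left(-994 - 3\right) - 1277 = -997 - 1277 = -2274$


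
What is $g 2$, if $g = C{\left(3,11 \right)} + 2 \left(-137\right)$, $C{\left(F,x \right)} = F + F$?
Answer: $-536$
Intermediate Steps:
$C{\left(F,x \right)} = 2 F$
$g = -268$ ($g = 2 \cdot 3 + 2 \left(-137\right) = 6 - 274 = -268$)
$g 2 = \left(-268\right) 2 = -536$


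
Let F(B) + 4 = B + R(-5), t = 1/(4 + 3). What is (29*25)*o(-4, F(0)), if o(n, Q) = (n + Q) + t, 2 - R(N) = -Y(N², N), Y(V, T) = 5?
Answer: -4350/7 ≈ -621.43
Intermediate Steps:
R(N) = 7 (R(N) = 2 - (-1)*5 = 2 - 1*(-5) = 2 + 5 = 7)
t = ⅐ (t = 1/7 = ⅐ ≈ 0.14286)
F(B) = 3 + B (F(B) = -4 + (B + 7) = -4 + (7 + B) = 3 + B)
o(n, Q) = ⅐ + Q + n (o(n, Q) = (n + Q) + ⅐ = (Q + n) + ⅐ = ⅐ + Q + n)
(29*25)*o(-4, F(0)) = (29*25)*(⅐ + (3 + 0) - 4) = 725*(⅐ + 3 - 4) = 725*(-6/7) = -4350/7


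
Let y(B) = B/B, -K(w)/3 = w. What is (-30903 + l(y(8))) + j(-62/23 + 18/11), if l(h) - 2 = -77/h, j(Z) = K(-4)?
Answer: -30966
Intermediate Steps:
K(w) = -3*w
j(Z) = 12 (j(Z) = -3*(-4) = 12)
y(B) = 1
l(h) = 2 - 77/h
(-30903 + l(y(8))) + j(-62/23 + 18/11) = (-30903 + (2 - 77/1)) + 12 = (-30903 + (2 - 77*1)) + 12 = (-30903 + (2 - 77)) + 12 = (-30903 - 75) + 12 = -30978 + 12 = -30966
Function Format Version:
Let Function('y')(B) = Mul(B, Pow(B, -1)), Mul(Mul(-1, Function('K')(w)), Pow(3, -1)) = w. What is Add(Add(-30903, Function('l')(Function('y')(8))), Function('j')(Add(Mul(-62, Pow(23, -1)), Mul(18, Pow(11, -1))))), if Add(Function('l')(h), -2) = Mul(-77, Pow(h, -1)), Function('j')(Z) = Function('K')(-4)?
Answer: -30966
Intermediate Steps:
Function('K')(w) = Mul(-3, w)
Function('j')(Z) = 12 (Function('j')(Z) = Mul(-3, -4) = 12)
Function('y')(B) = 1
Function('l')(h) = Add(2, Mul(-77, Pow(h, -1)))
Add(Add(-30903, Function('l')(Function('y')(8))), Function('j')(Add(Mul(-62, Pow(23, -1)), Mul(18, Pow(11, -1))))) = Add(Add(-30903, Add(2, Mul(-77, Pow(1, -1)))), 12) = Add(Add(-30903, Add(2, Mul(-77, 1))), 12) = Add(Add(-30903, Add(2, -77)), 12) = Add(Add(-30903, -75), 12) = Add(-30978, 12) = -30966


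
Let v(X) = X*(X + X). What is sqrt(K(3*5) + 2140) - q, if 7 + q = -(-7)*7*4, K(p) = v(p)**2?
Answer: -189 + 4*sqrt(12790) ≈ 263.37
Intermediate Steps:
v(X) = 2*X**2 (v(X) = X*(2*X) = 2*X**2)
K(p) = 4*p**4 (K(p) = (2*p**2)**2 = 4*p**4)
q = 189 (q = -7 - (-7)*7*4 = -7 - 7*(-7)*4 = -7 + 49*4 = -7 + 196 = 189)
sqrt(K(3*5) + 2140) - q = sqrt(4*(3*5)**4 + 2140) - 1*189 = sqrt(4*15**4 + 2140) - 189 = sqrt(4*50625 + 2140) - 189 = sqrt(202500 + 2140) - 189 = sqrt(204640) - 189 = 4*sqrt(12790) - 189 = -189 + 4*sqrt(12790)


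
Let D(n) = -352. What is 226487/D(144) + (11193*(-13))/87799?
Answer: -19936551281/30905248 ≈ -645.09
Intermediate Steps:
226487/D(144) + (11193*(-13))/87799 = 226487/(-352) + (11193*(-13))/87799 = 226487*(-1/352) - 145509*1/87799 = -226487/352 - 145509/87799 = -19936551281/30905248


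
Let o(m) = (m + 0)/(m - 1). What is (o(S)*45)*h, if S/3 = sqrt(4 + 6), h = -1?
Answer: -4050/89 - 135*sqrt(10)/89 ≈ -50.302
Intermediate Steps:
S = 3*sqrt(10) (S = 3*sqrt(4 + 6) = 3*sqrt(10) ≈ 9.4868)
o(m) = m/(-1 + m)
(o(S)*45)*h = (((3*sqrt(10))/(-1 + 3*sqrt(10)))*45)*(-1) = ((3*sqrt(10)/(-1 + 3*sqrt(10)))*45)*(-1) = (135*sqrt(10)/(-1 + 3*sqrt(10)))*(-1) = -135*sqrt(10)/(-1 + 3*sqrt(10))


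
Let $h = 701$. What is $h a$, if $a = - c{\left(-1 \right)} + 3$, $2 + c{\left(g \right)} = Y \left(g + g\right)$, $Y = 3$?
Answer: $7711$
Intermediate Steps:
$c{\left(g \right)} = -2 + 6 g$ ($c{\left(g \right)} = -2 + 3 \left(g + g\right) = -2 + 3 \cdot 2 g = -2 + 6 g$)
$a = 11$ ($a = - (-2 + 6 \left(-1\right)) + 3 = - (-2 - 6) + 3 = \left(-1\right) \left(-8\right) + 3 = 8 + 3 = 11$)
$h a = 701 \cdot 11 = 7711$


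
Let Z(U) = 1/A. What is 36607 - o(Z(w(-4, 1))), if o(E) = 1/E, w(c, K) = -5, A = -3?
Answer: 36610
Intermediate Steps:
Z(U) = -⅓ (Z(U) = 1/(-3) = -⅓)
36607 - o(Z(w(-4, 1))) = 36607 - 1/(-⅓) = 36607 - 1*(-3) = 36607 + 3 = 36610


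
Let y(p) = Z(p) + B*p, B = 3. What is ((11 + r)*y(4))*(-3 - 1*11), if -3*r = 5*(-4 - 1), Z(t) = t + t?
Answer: -16240/3 ≈ -5413.3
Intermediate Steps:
Z(t) = 2*t
y(p) = 5*p (y(p) = 2*p + 3*p = 5*p)
r = 25/3 (r = -5*(-4 - 1)/3 = -5*(-5)/3 = -⅓*(-25) = 25/3 ≈ 8.3333)
((11 + r)*y(4))*(-3 - 1*11) = ((11 + 25/3)*(5*4))*(-3 - 1*11) = ((58/3)*20)*(-3 - 11) = (1160/3)*(-14) = -16240/3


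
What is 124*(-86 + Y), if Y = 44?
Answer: -5208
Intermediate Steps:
124*(-86 + Y) = 124*(-86 + 44) = 124*(-42) = -5208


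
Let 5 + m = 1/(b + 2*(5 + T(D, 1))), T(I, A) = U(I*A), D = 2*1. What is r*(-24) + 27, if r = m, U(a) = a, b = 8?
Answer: 1605/11 ≈ 145.91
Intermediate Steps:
D = 2
T(I, A) = A*I (T(I, A) = I*A = A*I)
m = -109/22 (m = -5 + 1/(8 + 2*(5 + 1*2)) = -5 + 1/(8 + 2*(5 + 2)) = -5 + 1/(8 + 2*7) = -5 + 1/(8 + 14) = -5 + 1/22 = -109/22 ≈ -4.9545)
r = -109/22 ≈ -4.9545
r*(-24) + 27 = -109/22*(-24) + 27 = 1308/11 + 27 = 1605/11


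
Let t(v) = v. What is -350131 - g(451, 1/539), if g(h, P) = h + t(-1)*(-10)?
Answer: -350592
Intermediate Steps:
g(h, P) = 10 + h (g(h, P) = h - 1*(-10) = h + 10 = 10 + h)
-350131 - g(451, 1/539) = -350131 - (10 + 451) = -350131 - 1*461 = -350131 - 461 = -350592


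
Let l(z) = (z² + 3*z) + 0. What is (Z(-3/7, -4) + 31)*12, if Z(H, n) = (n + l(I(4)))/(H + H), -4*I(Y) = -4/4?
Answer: 3333/8 ≈ 416.63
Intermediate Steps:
I(Y) = ¼ (I(Y) = -(-1)/4 = -¼*(-1) = ¼)
l(z) = z² + 3*z
Z(H, n) = (13/16 + n)/(2*H) (Z(H, n) = (n + (3 + ¼)/4)/(H + H) = (n + (¼)*(13/4))/((2*H)) = (n + 13/16)*(1/(2*H)) = (13/16 + n)*(1/(2*H)) = (13/16 + n)/(2*H))
(Z(-3/7, -4) + 31)*12 = ((13 + 16*(-4))/(32*((-3/7))) + 31)*12 = ((13 - 64)/(32*((-3*⅐))) + 31)*12 = ((1/32)*(-51)/(-3/7) + 31)*12 = ((1/32)*(-7/3)*(-51) + 31)*12 = (119/32 + 31)*12 = (1111/32)*12 = 3333/8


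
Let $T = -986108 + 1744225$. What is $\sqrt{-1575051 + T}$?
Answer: $i \sqrt{816934} \approx 903.84 i$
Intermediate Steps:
$T = 758117$
$\sqrt{-1575051 + T} = \sqrt{-1575051 + 758117} = \sqrt{-816934} = i \sqrt{816934}$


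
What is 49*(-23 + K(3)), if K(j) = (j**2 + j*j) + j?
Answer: -98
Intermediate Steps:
K(j) = j + 2*j**2 (K(j) = (j**2 + j**2) + j = 2*j**2 + j = j + 2*j**2)
49*(-23 + K(3)) = 49*(-23 + 3*(1 + 2*3)) = 49*(-23 + 3*(1 + 6)) = 49*(-23 + 3*7) = 49*(-23 + 21) = 49*(-2) = -98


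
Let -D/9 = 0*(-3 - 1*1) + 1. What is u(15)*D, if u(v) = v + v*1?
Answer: -270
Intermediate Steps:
D = -9 (D = -9*(0*(-3 - 1*1) + 1) = -9*(0*(-3 - 1) + 1) = -9*(0*(-4) + 1) = -9*(0 + 1) = -9*1 = -9)
u(v) = 2*v (u(v) = v + v = 2*v)
u(15)*D = (2*15)*(-9) = 30*(-9) = -270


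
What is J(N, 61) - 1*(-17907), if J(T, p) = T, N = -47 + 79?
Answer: 17939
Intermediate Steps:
N = 32
J(N, 61) - 1*(-17907) = 32 - 1*(-17907) = 32 + 17907 = 17939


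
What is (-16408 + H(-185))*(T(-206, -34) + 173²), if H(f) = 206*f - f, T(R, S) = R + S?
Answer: -1613092437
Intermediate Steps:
H(f) = 205*f
(-16408 + H(-185))*(T(-206, -34) + 173²) = (-16408 + 205*(-185))*((-206 - 34) + 173²) = (-16408 - 37925)*(-240 + 29929) = -54333*29689 = -1613092437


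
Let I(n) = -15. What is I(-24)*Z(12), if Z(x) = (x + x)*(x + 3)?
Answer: -5400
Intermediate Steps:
Z(x) = 2*x*(3 + x) (Z(x) = (2*x)*(3 + x) = 2*x*(3 + x))
I(-24)*Z(12) = -30*12*(3 + 12) = -30*12*15 = -15*360 = -5400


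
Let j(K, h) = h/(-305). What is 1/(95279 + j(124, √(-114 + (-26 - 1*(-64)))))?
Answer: 8863328975/844489121409101 + 610*I*√19/844489121409101 ≈ 1.0495e-5 + 3.1486e-12*I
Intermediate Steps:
j(K, h) = -h/305 (j(K, h) = h*(-1/305) = -h/305)
1/(95279 + j(124, √(-114 + (-26 - 1*(-64))))) = 1/(95279 - √(-114 + (-26 - 1*(-64)))/305) = 1/(95279 - √(-114 + (-26 + 64))/305) = 1/(95279 - √(-114 + 38)/305) = 1/(95279 - 2*I*√19/305)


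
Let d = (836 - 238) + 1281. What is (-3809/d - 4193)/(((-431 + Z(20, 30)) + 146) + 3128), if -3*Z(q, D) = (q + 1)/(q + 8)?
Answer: -31529824/21366109 ≈ -1.4757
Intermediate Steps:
Z(q, D) = -(1 + q)/(3*(8 + q)) (Z(q, D) = -(q + 1)/(3*(q + 8)) = -(1 + q)/(3*(8 + q)))
d = 1879 (d = 598 + 1281 = 1879)
(-3809/d - 4193)/(((-431 + Z(20, 30)) + 146) + 3128) = (-3809/1879 - 4193)/(((-431 + (-1 - 1*20)/(3*(8 + 20))) + 146) + 3128) = (-3809*1/1879 - 4193)/(((-431 + (⅓)*(-1 - 20)/28) + 146) + 3128) = (-3809/1879 - 4193)/(((-431 + (⅓)*(1/28)*(-21)) + 146) + 3128) = -7882456/(1879*(((-431 - ¼) + 146) + 3128)) = -7882456/(1879*((-1725/4 + 146) + 3128)) = -7882456/(1879*(-1141/4 + 3128)) = -7882456/(1879*11371/4) = -7882456/1879*4/11371 = -31529824/21366109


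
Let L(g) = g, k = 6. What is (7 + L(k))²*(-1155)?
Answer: -195195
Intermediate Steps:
(7 + L(k))²*(-1155) = (7 + 6)²*(-1155) = 13²*(-1155) = 169*(-1155) = -195195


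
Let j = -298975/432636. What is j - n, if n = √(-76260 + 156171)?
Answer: -298975/432636 - 3*√8879 ≈ -283.38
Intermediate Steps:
j = -298975/432636 (j = -298975*1/432636 = -298975/432636 ≈ -0.69105)
n = 3*√8879 (n = √79911 = 3*√8879 ≈ 282.69)
j - n = -298975/432636 - 3*√8879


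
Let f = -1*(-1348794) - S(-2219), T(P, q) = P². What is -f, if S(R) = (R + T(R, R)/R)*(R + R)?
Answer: 18347050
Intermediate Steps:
S(R) = 4*R² (S(R) = (R + R²/R)*(R + R) = (R + R)*(2*R) = (2*R)*(2*R) = 4*R²)
f = -18347050 (f = -1*(-1348794) - 4*(-2219)² = 1348794 - 4*4923961 = 1348794 - 1*19695844 = 1348794 - 19695844 = -18347050)
-f = -1*(-18347050) = 18347050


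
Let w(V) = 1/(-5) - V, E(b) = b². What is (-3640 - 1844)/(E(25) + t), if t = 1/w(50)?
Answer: -229414/26145 ≈ -8.7747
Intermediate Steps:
w(V) = -⅕ - V
t = -5/251 (t = 1/(-⅕ - 1*50) = 1/(-⅕ - 50) = 1/(-251/5) = -5/251 ≈ -0.019920)
(-3640 - 1844)/(E(25) + t) = (-3640 - 1844)/(25² - 5/251) = -5484/(625 - 5/251) = -5484/156870/251 = -5484*251/156870 = -229414/26145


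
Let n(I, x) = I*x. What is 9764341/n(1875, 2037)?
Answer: 9764341/3819375 ≈ 2.5565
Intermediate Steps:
9764341/n(1875, 2037) = 9764341/((1875*2037)) = 9764341/3819375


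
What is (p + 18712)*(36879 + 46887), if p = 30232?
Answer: 4099843104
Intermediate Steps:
(p + 18712)*(36879 + 46887) = (30232 + 18712)*(36879 + 46887) = 48944*83766 = 4099843104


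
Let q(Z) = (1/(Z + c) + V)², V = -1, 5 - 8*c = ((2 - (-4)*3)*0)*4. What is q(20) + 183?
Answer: 5006824/27225 ≈ 183.91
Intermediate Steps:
c = 5/8 (c = 5/8 - (2 - (-4)*3)*0*4/8 = 5/8 - (2 - 1*(-12))*0*4/8 = 5/8 - (2 + 12)*0*4/8 = 5/8 - 14*0*4/8 = 5/8 - 0*4 = 5/8 - ⅛*0 = 5/8 + 0 = 5/8 ≈ 0.62500)
q(Z) = (-1 + 1/(5/8 + Z))² (q(Z) = (1/(Z + 5/8) - 1)² = (1/(5/8 + Z) - 1)² = (-1 + 1/(5/8 + Z))²)
q(20) + 183 = (-3 + 8*20)²/(5 + 8*20)² + 183 = (-3 + 160)²/(5 + 160)² + 183 = 157²/165² + 183 = 24649*(1/27225) + 183 = 24649/27225 + 183 = 5006824/27225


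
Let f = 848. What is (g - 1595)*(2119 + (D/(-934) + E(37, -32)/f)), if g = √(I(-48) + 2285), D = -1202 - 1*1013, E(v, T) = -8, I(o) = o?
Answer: -83746803635/24751 + 52505833*√2237/24751 ≈ -3.2832e+6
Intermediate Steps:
D = -2215 (D = -1202 - 1013 = -2215)
g = √2237 (g = √(-48 + 2285) = √2237 ≈ 47.297)
(g - 1595)*(2119 + (D/(-934) + E(37, -32)/f)) = (√2237 - 1595)*(2119 + (-2215/(-934) - 8/848)) = (-1595 + √2237)*(2119 + (-2215*(-1/934) - 8*1/848)) = (-1595 + √2237)*(2119 + (2215/934 - 1/106)) = (-1595 + √2237)*(2119 + 58464/24751) = (-1595 + √2237)*(52505833/24751) = -83746803635/24751 + 52505833*√2237/24751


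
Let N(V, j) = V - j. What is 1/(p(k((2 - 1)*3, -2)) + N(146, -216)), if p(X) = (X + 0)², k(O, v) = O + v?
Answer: 1/363 ≈ 0.0027548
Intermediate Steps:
p(X) = X²
1/(p(k((2 - 1)*3, -2)) + N(146, -216)) = 1/(((2 - 1)*3 - 2)² + (146 - 1*(-216))) = 1/((1*3 - 2)² + (146 + 216)) = 1/((3 - 2)² + 362) = 1/(1² + 362) = 1/(1 + 362) = 1/363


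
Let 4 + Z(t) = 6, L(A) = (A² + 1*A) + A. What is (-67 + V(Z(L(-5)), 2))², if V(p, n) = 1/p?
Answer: 17689/4 ≈ 4422.3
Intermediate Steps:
L(A) = A² + 2*A (L(A) = (A² + A) + A = (A + A²) + A = A² + 2*A)
Z(t) = 2 (Z(t) = -4 + 6 = 2)
(-67 + V(Z(L(-5)), 2))² = (-67 + 1/2)² = (-67 + ½)² = (-133/2)² = 17689/4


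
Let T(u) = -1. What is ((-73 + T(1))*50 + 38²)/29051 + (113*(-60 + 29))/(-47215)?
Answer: -250073/72191735 ≈ -0.0034640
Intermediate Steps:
((-73 + T(1))*50 + 38²)/29051 + (113*(-60 + 29))/(-47215) = ((-73 - 1)*50 + 38²)/29051 + (113*(-60 + 29))/(-47215) = (-74*50 + 1444)*(1/29051) + (113*(-31))*(-1/47215) = (-3700 + 1444)*(1/29051) - 3503*(-1/47215) = -2256*1/29051 + 3503/47215 = -2256/29051 + 3503/47215 = -250073/72191735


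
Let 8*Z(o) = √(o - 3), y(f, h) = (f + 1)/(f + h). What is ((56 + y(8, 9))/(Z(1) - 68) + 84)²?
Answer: 16*(68646102*√2 + 18486825449*I)/(289*(544*√2 + 147967*I)) ≈ 6917.0 - 0.35948*I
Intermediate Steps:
y(f, h) = (1 + f)/(f + h)
Z(o) = √(-3 + o)/8 (Z(o) = √(o - 3)/8 = √(-3 + o)/8)
((56 + y(8, 9))/(Z(1) - 68) + 84)² = ((56 + (1 + 8)/(8 + 9))/(√(-3 + 1)/8 - 68) + 84)² = ((56 + 9/17)/(√(-2)/8 - 68) + 84)² = ((56 + (1/17)*9)/((I*√2)/8 - 68) + 84)² = ((56 + 9/17)/(I*√2/8 - 68) + 84)² = (961/(17*(-68 + I*√2/8)) + 84)² = (84 + 961/(17*(-68 + I*√2/8)))²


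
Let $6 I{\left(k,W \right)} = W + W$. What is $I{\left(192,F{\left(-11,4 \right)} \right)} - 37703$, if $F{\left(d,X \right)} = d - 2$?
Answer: $- \frac{113122}{3} \approx -37707.0$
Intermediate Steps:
$F{\left(d,X \right)} = -2 + d$
$I{\left(k,W \right)} = \frac{W}{3}$ ($I{\left(k,W \right)} = \frac{W + W}{6} = \frac{2 W}{6} = \frac{W}{3}$)
$I{\left(192,F{\left(-11,4 \right)} \right)} - 37703 = \frac{-2 - 11}{3} - 37703 = \frac{1}{3} \left(-13\right) - 37703 = - \frac{13}{3} - 37703 = - \frac{113122}{3}$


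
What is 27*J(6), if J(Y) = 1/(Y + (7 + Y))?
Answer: 27/19 ≈ 1.4211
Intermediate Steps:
J(Y) = 1/(7 + 2*Y)
27*J(6) = 27/(7 + 2*6) = 27/(7 + 12) = 27/19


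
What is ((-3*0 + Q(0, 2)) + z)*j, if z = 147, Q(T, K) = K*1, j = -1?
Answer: -149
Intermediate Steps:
Q(T, K) = K
((-3*0 + Q(0, 2)) + z)*j = ((-3*0 + 2) + 147)*(-1) = ((0 + 2) + 147)*(-1) = (2 + 147)*(-1) = 149*(-1) = -149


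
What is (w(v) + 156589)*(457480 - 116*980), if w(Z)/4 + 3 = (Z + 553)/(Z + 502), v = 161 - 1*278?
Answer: 4145120207640/77 ≈ 5.3833e+10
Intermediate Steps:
v = -117 (v = 161 - 278 = -117)
w(Z) = -12 + 4*(553 + Z)/(502 + Z) (w(Z) = -12 + 4*((Z + 553)/(Z + 502)) = -12 + 4*((553 + Z)/(502 + Z)) = -12 + 4*(553 + Z)/(502 + Z))
(w(v) + 156589)*(457480 - 116*980) = (4*(-953 - 2*(-117))/(502 - 117) + 156589)*(457480 - 116*980) = (4*(-953 + 234)/385 + 156589)*(457480 - 113680) = (4*(1/385)*(-719) + 156589)*343800 = (-2876/385 + 156589)*343800 = (60283889/385)*343800 = 4145120207640/77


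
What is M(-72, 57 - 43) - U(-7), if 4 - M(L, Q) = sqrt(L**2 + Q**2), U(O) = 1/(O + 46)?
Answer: 155/39 - 2*sqrt(1345) ≈ -69.374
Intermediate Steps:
U(O) = 1/(46 + O)
M(L, Q) = 4 - sqrt(L**2 + Q**2)
M(-72, 57 - 43) - U(-7) = (4 - sqrt((-72)**2 + (57 - 43)**2)) - 1/(46 - 7) = (4 - sqrt(5184 + 14**2)) - 1/39 = (4 - sqrt(5184 + 196)) - 1*1/39 = (4 - sqrt(5380)) - 1/39 = (4 - 2*sqrt(1345)) - 1/39 = 155/39 - 2*sqrt(1345)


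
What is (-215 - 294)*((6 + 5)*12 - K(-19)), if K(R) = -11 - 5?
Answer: -75332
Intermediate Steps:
K(R) = -16
(-215 - 294)*((6 + 5)*12 - K(-19)) = (-215 - 294)*((6 + 5)*12 - 1*(-16)) = -509*(11*12 + 16) = -509*(132 + 16) = -509*148 = -75332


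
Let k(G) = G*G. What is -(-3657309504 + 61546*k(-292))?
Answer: -1590348640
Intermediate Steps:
k(G) = G²
-(-3657309504 + 61546*k(-292)) = -61546/(1/(-59424 + (-292)²)) = -61546/(1/(-59424 + 85264)) = -61546/(1/25840) = -61546/1/25840 = -61546*25840 = -1590348640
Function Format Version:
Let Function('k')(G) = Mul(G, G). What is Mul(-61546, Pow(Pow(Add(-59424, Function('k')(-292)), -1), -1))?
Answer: -1590348640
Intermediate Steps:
Function('k')(G) = Pow(G, 2)
Mul(-61546, Pow(Pow(Add(-59424, Function('k')(-292)), -1), -1)) = Mul(-61546, Pow(Pow(Add(-59424, Pow(-292, 2)), -1), -1)) = Mul(-61546, Pow(Pow(Add(-59424, 85264), -1), -1)) = Mul(-61546, Pow(Pow(25840, -1), -1)) = Mul(-61546, Pow(Rational(1, 25840), -1)) = Mul(-61546, 25840) = -1590348640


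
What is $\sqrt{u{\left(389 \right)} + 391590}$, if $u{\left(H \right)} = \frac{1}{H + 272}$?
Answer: $\frac{\sqrt{171093895051}}{661} \approx 625.77$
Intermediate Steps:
$u{\left(H \right)} = \frac{1}{272 + H}$
$\sqrt{u{\left(389 \right)} + 391590} = \sqrt{\frac{1}{272 + 389} + 391590} = \sqrt{\frac{1}{661} + 391590} = \sqrt{\frac{258840991}{661}} = \frac{\sqrt{171093895051}}{661}$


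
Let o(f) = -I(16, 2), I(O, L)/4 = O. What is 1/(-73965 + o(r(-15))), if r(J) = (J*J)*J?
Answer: -1/74029 ≈ -1.3508e-5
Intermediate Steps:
I(O, L) = 4*O
r(J) = J³ (r(J) = J²*J = J³)
o(f) = -64 (o(f) = -4*16 = -1*64 = -64)
1/(-73965 + o(r(-15))) = 1/(-73965 - 64) = 1/(-74029) = -1/74029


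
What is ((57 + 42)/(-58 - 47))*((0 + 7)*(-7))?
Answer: 231/5 ≈ 46.200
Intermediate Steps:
((57 + 42)/(-58 - 47))*((0 + 7)*(-7)) = (99/(-105))*(7*(-7)) = -1/105*99*(-49) = -33/35*(-49) = 231/5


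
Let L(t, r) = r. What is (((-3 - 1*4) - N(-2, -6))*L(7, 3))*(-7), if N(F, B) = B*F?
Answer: 399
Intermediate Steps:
(((-3 - 1*4) - N(-2, -6))*L(7, 3))*(-7) = (((-3 - 1*4) - (-6)*(-2))*3)*(-7) = (((-3 - 4) - 1*12)*3)*(-7) = ((-7 - 12)*3)*(-7) = -19*3*(-7) = -57*(-7) = 399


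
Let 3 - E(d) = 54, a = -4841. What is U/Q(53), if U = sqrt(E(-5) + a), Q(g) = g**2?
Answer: 2*I*sqrt(1223)/2809 ≈ 0.0249*I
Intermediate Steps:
E(d) = -51 (E(d) = 3 - 1*54 = 3 - 54 = -51)
U = 2*I*sqrt(1223) (U = sqrt(-51 - 4841) = sqrt(-4892) = 2*I*sqrt(1223) ≈ 69.943*I)
U/Q(53) = (2*I*sqrt(1223))/(53**2) = (2*I*sqrt(1223))/2809 = (2*I*sqrt(1223))*(1/2809) = 2*I*sqrt(1223)/2809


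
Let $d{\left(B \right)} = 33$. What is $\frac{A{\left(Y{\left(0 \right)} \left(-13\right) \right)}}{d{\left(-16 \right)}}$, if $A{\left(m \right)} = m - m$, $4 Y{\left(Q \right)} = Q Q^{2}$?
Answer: $0$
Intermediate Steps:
$Y{\left(Q \right)} = \frac{Q^{3}}{4}$ ($Y{\left(Q \right)} = \frac{Q Q^{2}}{4} = \frac{Q^{3}}{4}$)
$A{\left(m \right)} = 0$
$\frac{A{\left(Y{\left(0 \right)} \left(-13\right) \right)}}{d{\left(-16 \right)}} = \frac{0}{33} = 0 \cdot \frac{1}{33} = 0$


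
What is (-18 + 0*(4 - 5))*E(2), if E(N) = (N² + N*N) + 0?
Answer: -144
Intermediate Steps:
E(N) = 2*N² (E(N) = (N² + N²) + 0 = 2*N² + 0 = 2*N²)
(-18 + 0*(4 - 5))*E(2) = (-18 + 0*(4 - 5))*(2*2²) = (-18 + 0*(-1))*(2*4) = (-18 + 0)*8 = -18*8 = -144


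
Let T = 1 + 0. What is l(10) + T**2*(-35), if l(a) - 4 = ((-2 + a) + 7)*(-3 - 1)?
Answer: -91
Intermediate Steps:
l(a) = -16 - 4*a (l(a) = 4 + ((-2 + a) + 7)*(-3 - 1) = 4 + (5 + a)*(-4) = 4 + (-20 - 4*a) = -16 - 4*a)
T = 1
l(10) + T**2*(-35) = (-16 - 4*10) + 1**2*(-35) = (-16 - 40) + 1*(-35) = -56 - 35 = -91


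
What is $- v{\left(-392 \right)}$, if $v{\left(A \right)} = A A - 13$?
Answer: $-153651$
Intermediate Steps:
$v{\left(A \right)} = -13 + A^{2}$ ($v{\left(A \right)} = A^{2} - 13 = -13 + A^{2}$)
$- v{\left(-392 \right)} = - (-13 + \left(-392\right)^{2}) = - (-13 + 153664) = \left(-1\right) 153651 = -153651$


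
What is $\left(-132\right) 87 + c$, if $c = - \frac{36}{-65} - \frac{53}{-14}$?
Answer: $- \frac{10446491}{910} \approx -11480.0$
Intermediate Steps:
$c = \frac{3949}{910}$ ($c = \left(-36\right) \left(- \frac{1}{65}\right) - - \frac{53}{14} = \frac{36}{65} + \frac{53}{14} = \frac{3949}{910} \approx 4.3396$)
$\left(-132\right) 87 + c = \left(-132\right) 87 + \frac{3949}{910} = -11484 + \frac{3949}{910} = - \frac{10446491}{910}$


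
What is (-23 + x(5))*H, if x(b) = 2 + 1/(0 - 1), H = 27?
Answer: -594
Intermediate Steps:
x(b) = 1 (x(b) = 2 + 1/(-1) = 2 - 1 = 1)
(-23 + x(5))*H = (-23 + 1)*27 = -22*27 = -594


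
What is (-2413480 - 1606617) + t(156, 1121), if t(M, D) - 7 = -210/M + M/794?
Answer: -41495380847/10322 ≈ -4.0201e+6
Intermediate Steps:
t(M, D) = 7 - 210/M + M/794 (t(M, D) = 7 + (-210/M + M/794) = 7 - 210/M + M/794)
(-2413480 - 1606617) + t(156, 1121) = (-2413480 - 1606617) + (7 - 210/156 + (1/794)*156) = -4020097 + (7 - 210*1/156 + 78/397) = -4020097 + (7 - 35/26 + 78/397) = -4020097 + 60387/10322 = -41495380847/10322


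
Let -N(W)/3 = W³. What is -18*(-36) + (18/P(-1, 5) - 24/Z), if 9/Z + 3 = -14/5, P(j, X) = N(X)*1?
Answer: 248782/375 ≈ 663.42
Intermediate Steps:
N(W) = -3*W³
P(j, X) = -3*X³ (P(j, X) = -3*X³*1 = -3*X³)
Z = -45/29 (Z = 9/(-3 - 14/5) = 9/(-29/5) = 9*(-5/29) = -45/29 ≈ -1.5517)
-18*(-36) + (18/P(-1, 5) - 24/Z) = -18*(-36) + (18/((-3*5³)) - 24/(-45/29)) = 648 + (18/((-3*125)) - 24*(-29/45)) = 648 + (18/(-375) + 232/15) = 648 + (18*(-1/375) + 232/15) = 648 + (-6/125 + 232/15) = 648 + 5782/375 = 248782/375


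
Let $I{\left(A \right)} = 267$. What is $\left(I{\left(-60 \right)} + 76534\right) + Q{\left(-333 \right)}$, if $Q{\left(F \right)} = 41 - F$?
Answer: $77175$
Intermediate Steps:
$\left(I{\left(-60 \right)} + 76534\right) + Q{\left(-333 \right)} = \left(267 + 76534\right) + \left(41 - -333\right) = 76801 + \left(41 + 333\right) = 76801 + 374 = 77175$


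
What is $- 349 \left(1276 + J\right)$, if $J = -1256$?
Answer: $-6980$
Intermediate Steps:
$- 349 \left(1276 + J\right) = - 349 \left(1276 - 1256\right) = \left(-349\right) 20 = -6980$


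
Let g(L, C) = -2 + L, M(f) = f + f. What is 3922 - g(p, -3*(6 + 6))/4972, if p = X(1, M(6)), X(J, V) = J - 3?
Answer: 4875047/1243 ≈ 3922.0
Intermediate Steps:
M(f) = 2*f
X(J, V) = -3 + J
p = -2 (p = -3 + 1 = -2)
3922 - g(p, -3*(6 + 6))/4972 = 3922 - (-2 - 2)/4972 = 3922 - (-4)/4972 = 3922 - 1*(-1/1243) = 3922 + 1/1243 = 4875047/1243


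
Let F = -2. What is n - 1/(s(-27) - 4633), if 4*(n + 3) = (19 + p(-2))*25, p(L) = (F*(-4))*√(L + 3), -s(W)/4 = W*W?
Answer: 5004991/30196 ≈ 165.75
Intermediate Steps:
s(W) = -4*W² (s(W) = -4*W*W = -4*W²)
p(L) = 8*√(3 + L) (p(L) = (-2*(-4))*√(L + 3) = 8*√(3 + L))
n = 663/4 (n = -3 + ((19 + 8*√(3 - 2))*25)/4 = -3 + ((19 + 8*√1)*25)/4 = -3 + ((19 + 8*1)*25)/4 = -3 + ((19 + 8)*25)/4 = -3 + (27*25)/4 = -3 + (¼)*675 = -3 + 675/4 = 663/4 ≈ 165.75)
n - 1/(s(-27) - 4633) = 663/4 - 1/(-4*(-27)² - 4633) = 663/4 - 1/(-4*729 - 4633) = 663/4 - 1/(-2916 - 4633) = 663/4 - 1/(-7549) = 663/4 - 1*(-1/7549) = 663/4 + 1/7549 = 5004991/30196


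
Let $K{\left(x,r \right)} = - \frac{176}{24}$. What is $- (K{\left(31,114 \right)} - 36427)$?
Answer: $\frac{109303}{3} \approx 36434.0$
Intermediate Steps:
$K{\left(x,r \right)} = - \frac{22}{3}$ ($K{\left(x,r \right)} = \left(-176\right) \frac{1}{24} = - \frac{22}{3}$)
$- (K{\left(31,114 \right)} - 36427) = - (- \frac{22}{3} - 36427) = \left(-1\right) \left(- \frac{109303}{3}\right) = \frac{109303}{3}$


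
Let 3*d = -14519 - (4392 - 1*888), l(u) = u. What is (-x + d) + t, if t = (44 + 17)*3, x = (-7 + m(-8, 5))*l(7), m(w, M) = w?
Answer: -17159/3 ≈ -5719.7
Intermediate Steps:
d = -18023/3 (d = (-14519 - (4392 - 1*888))/3 = (-14519 - (4392 - 888))/3 = (-14519 - 1*3504)/3 = (-14519 - 3504)/3 = (⅓)*(-18023) = -18023/3 ≈ -6007.7)
x = -105 (x = (-7 - 8)*7 = -15*7 = -105)
t = 183 (t = 61*3 = 183)
(-x + d) + t = (-1*(-105) - 18023/3) + 183 = (105 - 18023/3) + 183 = -17708/3 + 183 = -17159/3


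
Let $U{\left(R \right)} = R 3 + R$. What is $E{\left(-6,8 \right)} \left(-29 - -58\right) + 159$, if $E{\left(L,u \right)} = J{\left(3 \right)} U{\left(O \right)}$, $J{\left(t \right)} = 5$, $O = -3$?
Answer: $-1581$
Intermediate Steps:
$U{\left(R \right)} = 4 R$ ($U{\left(R \right)} = 3 R + R = 4 R$)
$E{\left(L,u \right)} = -60$ ($E{\left(L,u \right)} = 5 \cdot 4 \left(-3\right) = 5 \left(-12\right) = -60$)
$E{\left(-6,8 \right)} \left(-29 - -58\right) + 159 = - 60 \left(-29 - -58\right) + 159 = - 60 \left(-29 + 58\right) + 159 = \left(-60\right) 29 + 159 = -1740 + 159 = -1581$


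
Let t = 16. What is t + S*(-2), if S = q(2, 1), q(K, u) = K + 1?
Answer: 10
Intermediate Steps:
q(K, u) = 1 + K
S = 3 (S = 1 + 2 = 3)
t + S*(-2) = 16 + 3*(-2) = 16 - 6 = 10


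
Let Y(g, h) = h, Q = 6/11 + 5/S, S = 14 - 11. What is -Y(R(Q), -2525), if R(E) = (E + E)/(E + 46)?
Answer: 2525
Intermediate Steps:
S = 3
Q = 73/33 (Q = 6/11 + 5/3 = 73/33 ≈ 2.2121)
R(E) = 2*E/(46 + E) (R(E) = (2*E)/(46 + E) = 2*E/(46 + E))
-Y(R(Q), -2525) = -1*(-2525) = 2525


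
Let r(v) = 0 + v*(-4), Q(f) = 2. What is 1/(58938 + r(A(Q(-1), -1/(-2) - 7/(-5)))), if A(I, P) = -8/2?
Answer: 1/58954 ≈ 1.6962e-5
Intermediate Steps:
A(I, P) = -4 (A(I, P) = -8*½ = -4)
r(v) = -4*v (r(v) = 0 - 4*v = -4*v)
1/(58938 + r(A(Q(-1), -1/(-2) - 7/(-5)))) = 1/(58938 - 4*(-4)) = 1/(58938 + 16) = 1/58954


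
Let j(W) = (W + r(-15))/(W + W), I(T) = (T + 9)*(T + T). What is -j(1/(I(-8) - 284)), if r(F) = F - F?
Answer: -1/2 ≈ -0.50000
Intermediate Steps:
r(F) = 0
I(T) = 2*T*(9 + T) (I(T) = (9 + T)*(2*T) = 2*T*(9 + T))
j(W) = 1/2 (j(W) = (W + 0)/(W + W) = W/((2*W)) = W*(1/(2*W)) = 1/2)
-j(1/(I(-8) - 284)) = -1*1/2 = -1/2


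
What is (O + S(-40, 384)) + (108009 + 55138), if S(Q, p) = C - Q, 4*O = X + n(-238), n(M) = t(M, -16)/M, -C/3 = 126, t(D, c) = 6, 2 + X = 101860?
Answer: 89618183/476 ≈ 1.8827e+5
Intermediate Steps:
X = 101858 (X = -2 + 101860 = 101858)
C = -378 (C = -3*126 = -378)
n(M) = 6/M
O = 12121099/476 (O = (101858 + 6/(-238))/4 = (101858 + 6*(-1/238))/4 = (101858 - 3/119)/4 = (¼)*(12121099/119) = 12121099/476 ≈ 25465.)
S(Q, p) = -378 - Q
(O + S(-40, 384)) + (108009 + 55138) = (12121099/476 + (-378 - 1*(-40))) + (108009 + 55138) = (12121099/476 + (-378 + 40)) + 163147 = (12121099/476 - 338) + 163147 = 11960211/476 + 163147 = 89618183/476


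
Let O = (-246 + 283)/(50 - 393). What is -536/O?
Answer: 183848/37 ≈ 4968.9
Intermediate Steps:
O = -37/343 (O = 37/(-343) = 37*(-1/343) = -37/343 ≈ -0.10787)
-536/O = -536/(-37/343) = -536*(-343/37) = 183848/37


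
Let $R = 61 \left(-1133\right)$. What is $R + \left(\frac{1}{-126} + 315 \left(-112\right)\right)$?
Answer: $- \frac{13153519}{126} \approx -1.0439 \cdot 10^{5}$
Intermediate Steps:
$R = -69113$
$R + \left(\frac{1}{-126} + 315 \left(-112\right)\right) = -69113 + \left(\frac{1}{-126} + 315 \left(-112\right)\right) = -69113 - \frac{4445281}{126} = - \frac{13153519}{126}$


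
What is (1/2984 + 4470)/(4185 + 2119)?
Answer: 13338481/18811136 ≈ 0.70907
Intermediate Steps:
(1/2984 + 4470)/(4185 + 2119) = (1/2984 + 4470)/6304 = (13338481/2984)*(1/6304) = 13338481/18811136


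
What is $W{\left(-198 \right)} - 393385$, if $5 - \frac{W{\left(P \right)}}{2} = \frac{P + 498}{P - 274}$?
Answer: $- \frac{23209050}{59} \approx -3.9337 \cdot 10^{5}$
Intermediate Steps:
$W{\left(P \right)} = 10 - \frac{2 \left(498 + P\right)}{-274 + P}$ ($W{\left(P \right)} = 10 - 2 \frac{P + 498}{P - 274} = 10 - 2 \frac{498 + P}{-274 + P} = 10 - \frac{2 \left(498 + P\right)}{-274 + P}$)
$W{\left(-198 \right)} - 393385 = \frac{8 \left(-467 - 198\right)}{-274 - 198} - 393385 = 8 \frac{1}{-472} \left(-665\right) - 393385 = 8 \left(- \frac{1}{472}\right) \left(-665\right) - 393385 = \frac{665}{59} - 393385 = - \frac{23209050}{59}$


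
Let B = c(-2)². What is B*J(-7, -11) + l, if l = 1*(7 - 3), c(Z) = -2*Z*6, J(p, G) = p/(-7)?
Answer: 580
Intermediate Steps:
J(p, G) = -p/7 (J(p, G) = p*(-⅐) = -p/7)
c(Z) = -12*Z
B = 576 (B = (-12*(-2))² = 24² = 576)
l = 4 (l = 1*4 = 4)
B*J(-7, -11) + l = 576*(-⅐*(-7)) + 4 = 576*1 + 4 = 576 + 4 = 580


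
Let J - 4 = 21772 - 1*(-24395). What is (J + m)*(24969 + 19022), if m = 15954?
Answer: 2732940875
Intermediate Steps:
J = 46171 (J = 4 + (21772 - 1*(-24395)) = 4 + (21772 + 24395) = 4 + 46167 = 46171)
(J + m)*(24969 + 19022) = (46171 + 15954)*(24969 + 19022) = 62125*43991 = 2732940875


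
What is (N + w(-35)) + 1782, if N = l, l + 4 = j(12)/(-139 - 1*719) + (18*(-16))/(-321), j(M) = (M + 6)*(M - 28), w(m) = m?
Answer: 26688507/15301 ≈ 1744.2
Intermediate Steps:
j(M) = (-28 + M)*(6 + M) (j(M) = (6 + M)*(-28 + M) = (-28 + M)*(6 + M))
l = -42340/15301 (l = -4 + ((-168 + 12**2 - 22*12)/(-139 - 1*719) + (18*(-16))/(-321)) = -4 + ((-168 + 144 - 264)/(-139 - 719) - 288*(-1/321)) = -4 + (-288/(-858) + 96/107) = -4 + (-288*(-1/858) + 96/107) = -4 + (48/143 + 96/107) = -4 + 18864/15301 = -42340/15301 ≈ -2.7671)
N = -42340/15301 ≈ -2.7671
(N + w(-35)) + 1782 = (-42340/15301 - 35) + 1782 = -577875/15301 + 1782 = 26688507/15301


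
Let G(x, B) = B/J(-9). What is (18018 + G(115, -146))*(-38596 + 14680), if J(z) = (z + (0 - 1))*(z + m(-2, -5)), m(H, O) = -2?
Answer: -23698770972/55 ≈ -4.3089e+8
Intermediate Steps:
J(z) = (-1 + z)*(-2 + z) (J(z) = (z + (0 - 1))*(z - 2) = (z - 1)*(-2 + z) = (-1 + z)*(-2 + z))
G(x, B) = B/110 (G(x, B) = B/(2 + (-9)² - 3*(-9)) = B/(2 + 81 + 27) = B/110)
(18018 + G(115, -146))*(-38596 + 14680) = (18018 + (1/110)*(-146))*(-38596 + 14680) = (18018 - 73/55)*(-23916) = (990917/55)*(-23916) = -23698770972/55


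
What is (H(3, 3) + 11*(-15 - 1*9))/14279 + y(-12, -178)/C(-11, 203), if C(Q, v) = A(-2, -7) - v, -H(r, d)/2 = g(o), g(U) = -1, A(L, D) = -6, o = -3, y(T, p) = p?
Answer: 18984/22781 ≈ 0.83333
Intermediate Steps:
H(r, d) = 2 (H(r, d) = -2*(-1) = 2)
C(Q, v) = -6 - v
(H(3, 3) + 11*(-15 - 1*9))/14279 + y(-12, -178)/C(-11, 203) = (2 + 11*(-15 - 1*9))/14279 - 178/(-6 - 1*203) = (2 + 11*(-15 - 9))*(1/14279) - 178/(-6 - 203) = (2 + 11*(-24))*(1/14279) - 178/(-209) = (2 - 264)*(1/14279) - 178*(-1/209) = -262*1/14279 + 178/209 = -2/109 + 178/209 = 18984/22781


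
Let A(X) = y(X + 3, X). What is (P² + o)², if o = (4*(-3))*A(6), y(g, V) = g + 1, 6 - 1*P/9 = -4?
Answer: 63680400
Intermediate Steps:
P = 90 (P = 54 - 9*(-4) = 54 + 36 = 90)
y(g, V) = 1 + g
A(X) = 4 + X (A(X) = 1 + (X + 3) = 1 + (3 + X) = 4 + X)
o = -120 (o = (4*(-3))*(4 + 6) = -12*10 = -120)
(P² + o)² = (90² - 120)² = (8100 - 120)² = 7980² = 63680400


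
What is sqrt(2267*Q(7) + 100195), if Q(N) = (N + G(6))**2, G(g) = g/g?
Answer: sqrt(245283) ≈ 495.26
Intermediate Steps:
G(g) = 1
Q(N) = (1 + N)**2 (Q(N) = (N + 1)**2 = (1 + N)**2)
sqrt(2267*Q(7) + 100195) = sqrt(2267*(1 + 7)**2 + 100195) = sqrt(2267*8**2 + 100195) = sqrt(2267*64 + 100195) = sqrt(145088 + 100195) = sqrt(245283)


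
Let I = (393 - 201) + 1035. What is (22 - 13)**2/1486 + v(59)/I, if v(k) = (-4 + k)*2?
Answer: 262847/1823322 ≈ 0.14416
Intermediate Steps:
I = 1227 (I = 192 + 1035 = 1227)
v(k) = -8 + 2*k
(22 - 13)**2/1486 + v(59)/I = (22 - 13)**2/1486 + (-8 + 2*59)/1227 = 9**2*(1/1486) + (-8 + 118)*(1/1227) = 81*(1/1486) + 110*(1/1227) = 81/1486 + 110/1227 = 262847/1823322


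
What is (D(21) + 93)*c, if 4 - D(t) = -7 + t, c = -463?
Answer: -38429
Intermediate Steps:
D(t) = 11 - t (D(t) = 4 - (-7 + t) = 4 + (7 - t) = 11 - t)
(D(21) + 93)*c = ((11 - 1*21) + 93)*(-463) = ((11 - 21) + 93)*(-463) = (-10 + 93)*(-463) = 83*(-463) = -38429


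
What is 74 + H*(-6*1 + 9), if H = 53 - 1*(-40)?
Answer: 353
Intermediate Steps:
H = 93 (H = 53 + 40 = 93)
74 + H*(-6*1 + 9) = 74 + 93*(-6*1 + 9) = 74 + 93*(-6 + 9) = 74 + 93*3 = 74 + 279 = 353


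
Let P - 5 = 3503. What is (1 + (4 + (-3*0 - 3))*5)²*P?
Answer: 126288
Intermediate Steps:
P = 3508 (P = 5 + 3503 = 3508)
(1 + (4 + (-3*0 - 3))*5)²*P = (1 + (4 + (-3*0 - 3))*5)²*3508 = (1 + (4 + (0 - 3))*5)²*3508 = (1 + (4 - 3)*5)²*3508 = (1 + 1*5)²*3508 = (1 + 5)²*3508 = 6²*3508 = 36*3508 = 126288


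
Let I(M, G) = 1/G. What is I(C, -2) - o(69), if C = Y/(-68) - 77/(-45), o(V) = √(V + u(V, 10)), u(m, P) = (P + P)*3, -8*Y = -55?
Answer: -½ - √129 ≈ -11.858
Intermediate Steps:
Y = 55/8 (Y = -⅛*(-55) = 55/8 ≈ 6.8750)
u(m, P) = 6*P (u(m, P) = (2*P)*3 = 6*P)
o(V) = √(60 + V) (o(V) = √(V + 6*10) = √(V + 60) = √(60 + V))
C = 39413/24480 (C = (55/8)/(-68) - 77/(-45) = (55/8)*(-1/68) - 77*(-1/45) = -55/544 + 77/45 = 39413/24480 ≈ 1.6100)
I(C, -2) - o(69) = 1/(-2) - √(60 + 69) = -½ - √129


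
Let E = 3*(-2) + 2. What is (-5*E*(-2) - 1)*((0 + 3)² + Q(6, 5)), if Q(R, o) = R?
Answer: -615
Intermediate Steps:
E = -4 (E = -6 + 2 = -4)
(-5*E*(-2) - 1)*((0 + 3)² + Q(6, 5)) = (-5*(-4)*(-2) - 1)*((0 + 3)² + 6) = (20*(-2) - 1)*(3² + 6) = (-40 - 1)*(9 + 6) = -41*15 = -615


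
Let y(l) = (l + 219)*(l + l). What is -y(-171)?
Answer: 16416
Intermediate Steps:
y(l) = 2*l*(219 + l) (y(l) = (219 + l)*(2*l) = 2*l*(219 + l))
-y(-171) = -2*(-171)*(219 - 171) = -2*(-171)*48 = -1*(-16416) = 16416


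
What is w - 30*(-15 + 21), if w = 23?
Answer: -157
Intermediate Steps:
w - 30*(-15 + 21) = 23 - 30*(-15 + 21) = 23 - 30*6 = 23 - 180 = -157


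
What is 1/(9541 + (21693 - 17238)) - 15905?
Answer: -222606379/13996 ≈ -15905.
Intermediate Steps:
1/(9541 + (21693 - 17238)) - 15905 = 1/(9541 + 4455) - 15905 = 1/13996 - 15905 = -222606379/13996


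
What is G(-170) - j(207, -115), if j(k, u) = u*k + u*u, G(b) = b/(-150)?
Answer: 158717/15 ≈ 10581.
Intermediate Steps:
G(b) = -b/150 (G(b) = b*(-1/150) = -b/150)
j(k, u) = u**2 + k*u (j(k, u) = k*u + u**2 = u**2 + k*u)
G(-170) - j(207, -115) = -1/150*(-170) - (-115)*(207 - 115) = 17/15 - (-115)*92 = 17/15 - 1*(-10580) = 17/15 + 10580 = 158717/15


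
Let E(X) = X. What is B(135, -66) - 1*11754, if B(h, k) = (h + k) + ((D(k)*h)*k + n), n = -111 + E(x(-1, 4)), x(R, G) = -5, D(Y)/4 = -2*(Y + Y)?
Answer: -9420761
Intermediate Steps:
D(Y) = -16*Y (D(Y) = 4*(-2*(Y + Y)) = 4*(-4*Y) = -16*Y)
n = -116 (n = -111 - 5 = -116)
B(h, k) = -116 + h + k - 16*h*k**2 (B(h, k) = (h + k) + (((-16*k)*h)*k - 116) = (h + k) + ((-16*h*k)*k - 116) = (h + k) + (-16*h*k**2 - 116) = (h + k) + (-116 - 16*h*k**2) = -116 + h + k - 16*h*k**2)
B(135, -66) - 1*11754 = (-116 + 135 - 66 - 16*135*(-66)**2) - 1*11754 = (-116 + 135 - 66 - 16*135*4356) - 11754 = (-116 + 135 - 66 - 9408960) - 11754 = -9409007 - 11754 = -9420761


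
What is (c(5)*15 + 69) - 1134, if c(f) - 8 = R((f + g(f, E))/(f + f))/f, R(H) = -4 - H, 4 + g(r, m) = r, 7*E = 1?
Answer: -4794/5 ≈ -958.80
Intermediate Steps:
E = ⅐ (E = (⅐)*1 = ⅐ ≈ 0.14286)
g(r, m) = -4 + r
c(f) = 8 + (-4 - (-4 + 2*f)/(2*f))/f (c(f) = 8 + (-4 - (f + (-4 + f))/(f + f))/f = 8 + (-4 - (-4 + 2*f)/(2*f))/f)
(c(5)*15 + 69) - 1134 = ((8 - 5/5 + 2/5²)*15 + 69) - 1134 = ((8 - 5*⅕ + 2*(1/25))*15 + 69) - 1134 = ((8 - 1 + 2/25)*15 + 69) - 1134 = ((177/25)*15 + 69) - 1134 = (531/5 + 69) - 1134 = 876/5 - 1134 = -4794/5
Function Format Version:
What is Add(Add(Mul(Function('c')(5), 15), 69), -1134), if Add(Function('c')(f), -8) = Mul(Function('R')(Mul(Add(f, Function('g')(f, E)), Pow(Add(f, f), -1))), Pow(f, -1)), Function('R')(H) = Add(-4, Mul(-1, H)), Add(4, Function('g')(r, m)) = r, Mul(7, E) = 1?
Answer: Rational(-4794, 5) ≈ -958.80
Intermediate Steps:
E = Rational(1, 7) (E = Mul(Rational(1, 7), 1) = Rational(1, 7) ≈ 0.14286)
Function('g')(r, m) = Add(-4, r)
Function('c')(f) = Add(8, Mul(Pow(f, -1), Add(-4, Mul(Rational(-1, 2), Pow(f, -1), Add(-4, Mul(2, f)))))) (Function('c')(f) = Add(8, Mul(Add(-4, Mul(-1, Mul(Add(f, Add(-4, f)), Pow(Add(f, f), -1)))), Pow(f, -1))) = Add(8, Mul(Add(-4, Mul(-1, Mul(Add(-4, Mul(2, f)), Pow(Mul(2, f), -1)))), Pow(f, -1))) = Add(8, Mul(Add(-4, Mul(-1, Mul(Add(-4, Mul(2, f)), Mul(Rational(1, 2), Pow(f, -1))))), Pow(f, -1))) = Add(8, Mul(Add(-4, Mul(-1, Mul(Rational(1, 2), Pow(f, -1), Add(-4, Mul(2, f))))), Pow(f, -1))) = Add(8, Mul(Add(-4, Mul(Rational(-1, 2), Pow(f, -1), Add(-4, Mul(2, f)))), Pow(f, -1))) = Add(8, Mul(Pow(f, -1), Add(-4, Mul(Rational(-1, 2), Pow(f, -1), Add(-4, Mul(2, f)))))))
Add(Add(Mul(Function('c')(5), 15), 69), -1134) = Add(Add(Mul(Add(8, Mul(-5, Pow(5, -1)), Mul(2, Pow(5, -2))), 15), 69), -1134) = Add(Add(Mul(Add(8, Mul(-5, Rational(1, 5)), Mul(2, Rational(1, 25))), 15), 69), -1134) = Add(Add(Mul(Add(8, -1, Rational(2, 25)), 15), 69), -1134) = Add(Add(Mul(Rational(177, 25), 15), 69), -1134) = Add(Add(Rational(531, 5), 69), -1134) = Add(Rational(876, 5), -1134) = Rational(-4794, 5)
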